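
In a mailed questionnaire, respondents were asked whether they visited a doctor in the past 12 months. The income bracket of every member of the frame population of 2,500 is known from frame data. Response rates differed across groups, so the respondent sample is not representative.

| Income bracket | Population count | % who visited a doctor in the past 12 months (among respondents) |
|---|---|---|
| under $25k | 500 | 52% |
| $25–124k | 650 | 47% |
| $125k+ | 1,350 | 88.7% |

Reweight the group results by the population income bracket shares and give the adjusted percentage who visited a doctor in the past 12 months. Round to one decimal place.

70.5%

Each cell contributes population-share × respondent value:
  under $25k: (500/2,500) × 52 = 10.4
  $25–124k: (650/2,500) × 47 = 12.22
  $125k+: (1,350/2,500) × 88.7 = 47.898
Post-stratified estimate = 70.518 → 70.5%.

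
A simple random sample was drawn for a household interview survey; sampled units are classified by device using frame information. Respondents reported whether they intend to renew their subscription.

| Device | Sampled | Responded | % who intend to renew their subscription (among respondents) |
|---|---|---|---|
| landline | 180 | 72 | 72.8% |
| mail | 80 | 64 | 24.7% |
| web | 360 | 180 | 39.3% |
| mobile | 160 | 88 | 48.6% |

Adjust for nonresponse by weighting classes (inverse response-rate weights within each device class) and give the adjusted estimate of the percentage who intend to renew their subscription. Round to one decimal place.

47.4%

Class response rates: landline 72/180 = 40%, mail 64/80 = 80%, web 180/360 = 50%, mobile 88/160 = 55%.
Weighting each respondent by the inverse class response rate inflates each class back to its sampled size, so the class weight is n_sampled:
  landline: 180 × 72.8 = 13,104
  mail: 80 × 24.7 = 1976
  web: 360 × 39.3 = 14148
  mobile: 160 × 48.6 = 7776
Adjusted estimate = 37,004 / 780 = 47.441 → 47.4%.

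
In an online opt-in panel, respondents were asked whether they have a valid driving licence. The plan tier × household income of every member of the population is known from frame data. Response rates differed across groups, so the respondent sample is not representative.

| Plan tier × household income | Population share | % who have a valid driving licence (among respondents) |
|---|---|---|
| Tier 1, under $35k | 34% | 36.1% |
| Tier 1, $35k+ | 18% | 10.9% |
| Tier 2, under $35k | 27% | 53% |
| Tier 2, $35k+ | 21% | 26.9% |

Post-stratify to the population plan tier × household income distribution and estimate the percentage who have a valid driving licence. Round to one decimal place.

34.2%

Weight each group's respondent value by its population share:
  Tier 1, under $35k: 0.34 × 36.1 = 12.274
  Tier 1, $35k+: 0.18 × 10.9 = 1.962
  Tier 2, under $35k: 0.27 × 53 = 14.31
  Tier 2, $35k+: 0.21 × 26.9 = 5.649
Post-stratified estimate = 34.195 → 34.2%.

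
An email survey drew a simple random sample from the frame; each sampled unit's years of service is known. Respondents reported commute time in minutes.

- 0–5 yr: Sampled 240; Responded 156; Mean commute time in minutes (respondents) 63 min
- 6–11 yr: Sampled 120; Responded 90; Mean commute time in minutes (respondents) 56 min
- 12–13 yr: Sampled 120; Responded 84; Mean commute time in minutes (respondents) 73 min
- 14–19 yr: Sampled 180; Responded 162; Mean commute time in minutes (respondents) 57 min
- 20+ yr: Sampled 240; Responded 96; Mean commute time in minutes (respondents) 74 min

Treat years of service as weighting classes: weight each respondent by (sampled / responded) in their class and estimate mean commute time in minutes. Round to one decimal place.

Response rates by class: 0–5 yr 156/240 = 65%, 6–11 yr 90/120 = 75%, 12–13 yr 84/120 = 70%, 14–19 yr 162/180 = 90%, 20+ yr 96/240 = 40%.
Each respondent's weight = sampled/responded in their class; summing within a class gives n_sampled, so:
  0–5 yr: 240 × 63 = 15,120
  6–11 yr: 120 × 56 = 6720
  12–13 yr: 120 × 73 = 8760
  14–19 yr: 180 × 57 = 10,260
  20+ yr: 240 × 74 = 17,760
Adjusted estimate = 58,620 / 900 = 65.1333 → 65.1.

65.1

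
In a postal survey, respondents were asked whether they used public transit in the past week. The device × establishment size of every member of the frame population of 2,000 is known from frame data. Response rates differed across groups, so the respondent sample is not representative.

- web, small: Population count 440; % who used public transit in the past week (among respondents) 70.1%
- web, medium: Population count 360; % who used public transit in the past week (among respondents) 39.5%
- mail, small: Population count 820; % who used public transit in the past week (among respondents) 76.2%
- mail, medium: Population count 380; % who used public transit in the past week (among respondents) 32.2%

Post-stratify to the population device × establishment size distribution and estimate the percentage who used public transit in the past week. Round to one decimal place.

Each cell contributes population-share × respondent value:
  web, small: (440/2,000) × 70.1 = 15.422
  web, medium: (360/2,000) × 39.5 = 7.11
  mail, small: (820/2,000) × 76.2 = 31.242
  mail, medium: (380/2,000) × 32.2 = 6.118
Post-stratified estimate = 59.892 → 59.9%.

59.9%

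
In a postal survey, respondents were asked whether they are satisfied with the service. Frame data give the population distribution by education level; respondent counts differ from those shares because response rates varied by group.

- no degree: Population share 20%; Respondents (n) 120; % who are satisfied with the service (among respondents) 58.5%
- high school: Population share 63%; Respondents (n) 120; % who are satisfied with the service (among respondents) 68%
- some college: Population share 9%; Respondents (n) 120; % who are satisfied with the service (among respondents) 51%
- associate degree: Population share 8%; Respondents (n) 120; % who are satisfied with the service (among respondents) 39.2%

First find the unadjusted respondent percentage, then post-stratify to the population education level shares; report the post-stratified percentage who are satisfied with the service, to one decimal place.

Unadjusted (pooled respondent) estimate weights by respondent counts:
  (120/480)×58.5 + (120/480)×68 + (120/480)×51 + (120/480)×39.2 = 54.175%
Reweighting by population education level shares:
  0.2×58.5 + 0.63×68 + 0.09×51 + 0.08×39.2 = 62.266%

62.3%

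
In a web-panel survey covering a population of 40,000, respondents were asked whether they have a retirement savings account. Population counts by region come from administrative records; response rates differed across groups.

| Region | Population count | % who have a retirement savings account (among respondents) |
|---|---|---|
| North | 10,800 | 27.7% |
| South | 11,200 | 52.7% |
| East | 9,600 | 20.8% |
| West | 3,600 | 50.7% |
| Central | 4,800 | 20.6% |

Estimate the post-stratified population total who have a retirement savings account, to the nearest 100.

13,700

Apply each group's respondent rate to its population count:
  North: 10,800 × 27.7% = 2991.6
  South: 11,200 × 52.7% = 5902.4
  East: 9,600 × 20.8% = 1996.8
  West: 3,600 × 50.7% = 1825.2
  Central: 4,800 × 20.6% = 988.8
Estimated total = 13704.8 → 13,700.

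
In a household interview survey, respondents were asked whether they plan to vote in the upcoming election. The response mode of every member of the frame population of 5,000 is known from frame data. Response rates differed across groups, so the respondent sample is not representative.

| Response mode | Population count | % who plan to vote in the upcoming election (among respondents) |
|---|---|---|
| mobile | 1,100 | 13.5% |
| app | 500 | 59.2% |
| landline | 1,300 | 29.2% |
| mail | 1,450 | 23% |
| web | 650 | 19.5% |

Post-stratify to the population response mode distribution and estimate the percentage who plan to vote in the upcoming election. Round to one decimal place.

25.7%

Weight each group's respondent value by its population share:
  mobile: (1,100/5,000) × 13.5 = 2.97
  app: (500/5,000) × 59.2 = 5.92
  landline: (1,300/5,000) × 29.2 = 7.592
  mail: (1,450/5,000) × 23 = 6.67
  web: (650/5,000) × 19.5 = 2.535
Post-stratified estimate = 25.687 → 25.7%.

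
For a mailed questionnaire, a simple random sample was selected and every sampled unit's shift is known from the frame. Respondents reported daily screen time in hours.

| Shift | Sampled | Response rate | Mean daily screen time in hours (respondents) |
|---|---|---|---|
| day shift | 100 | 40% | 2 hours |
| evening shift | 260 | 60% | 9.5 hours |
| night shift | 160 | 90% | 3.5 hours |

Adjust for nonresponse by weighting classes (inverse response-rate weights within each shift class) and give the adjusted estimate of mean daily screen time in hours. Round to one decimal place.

6.2

With weight = n_sampled/n_responded per class, the weighted class total is n_sampled:
  day shift: 100 × 2 = 200
  evening shift: 260 × 9.5 = 2470
  night shift: 160 × 3.5 = 560
Adjusted estimate = 3230 / 520 = 6.21154 → 6.2.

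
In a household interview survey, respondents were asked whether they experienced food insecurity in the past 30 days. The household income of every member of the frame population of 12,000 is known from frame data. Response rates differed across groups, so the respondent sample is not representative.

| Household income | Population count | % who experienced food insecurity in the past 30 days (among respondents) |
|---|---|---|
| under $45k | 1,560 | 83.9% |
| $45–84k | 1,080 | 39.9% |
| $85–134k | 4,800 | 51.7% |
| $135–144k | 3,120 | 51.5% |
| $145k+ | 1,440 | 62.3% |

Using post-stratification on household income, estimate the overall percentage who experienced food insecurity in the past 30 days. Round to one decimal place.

56.0%

Post-stratification weights by population share, not respondent share:
  under $45k: (1,560/12,000) × 83.9 = 10.907
  $45–84k: (1,080/12,000) × 39.9 = 3.591
  $85–134k: (4,800/12,000) × 51.7 = 20.68
  $135–144k: (3,120/12,000) × 51.5 = 13.39
  $145k+: (1,440/12,000) × 62.3 = 7.476
Post-stratified estimate = 56.044 → 56.0%.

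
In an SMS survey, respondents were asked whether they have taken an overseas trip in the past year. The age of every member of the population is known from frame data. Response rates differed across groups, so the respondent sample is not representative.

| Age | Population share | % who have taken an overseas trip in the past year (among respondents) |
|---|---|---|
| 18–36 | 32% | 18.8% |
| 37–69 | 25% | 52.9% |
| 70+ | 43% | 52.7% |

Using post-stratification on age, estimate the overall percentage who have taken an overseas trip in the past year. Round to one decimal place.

41.9%

Weight each group's respondent value by its population share:
  18–36: 0.32 × 18.8 = 6.016
  37–69: 0.25 × 52.9 = 13.225
  70+: 0.43 × 52.7 = 22.661
Post-stratified estimate = 41.902 → 41.9%.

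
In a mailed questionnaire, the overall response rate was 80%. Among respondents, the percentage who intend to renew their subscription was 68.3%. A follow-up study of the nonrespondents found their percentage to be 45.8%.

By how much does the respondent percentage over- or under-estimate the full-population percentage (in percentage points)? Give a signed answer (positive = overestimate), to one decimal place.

+4.5 percentage points

Nonresponse fraction = 1 − 0.8 = 0.2.
Bias = (nonresponse fraction) × (respondent percentage − nonrespondent percentage)
     = 0.2 × (68.3 − 45.8) = 0.2 × 22.5 = 4.5.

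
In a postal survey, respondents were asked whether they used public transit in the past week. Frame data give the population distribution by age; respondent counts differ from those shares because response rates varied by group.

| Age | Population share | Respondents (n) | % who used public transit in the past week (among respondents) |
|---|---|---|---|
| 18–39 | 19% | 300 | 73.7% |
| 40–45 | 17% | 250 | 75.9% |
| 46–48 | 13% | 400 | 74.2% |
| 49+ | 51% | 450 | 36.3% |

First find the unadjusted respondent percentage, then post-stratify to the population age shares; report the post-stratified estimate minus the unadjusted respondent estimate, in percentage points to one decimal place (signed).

Naive respondent-only estimate (weights = respondent counts):
  (300/1400)×73.7 + (250/1400)×75.9 + (400/1400)×74.2 + (450/1400)×36.3 = 62.2143%
Reweighting by population age shares:
  0.19×73.7 + 0.17×75.9 + 0.13×74.2 + 0.51×36.3 = 55.065%
Difference = 55.065 − 62.2143 = -7.1493 pp.

-7.1 percentage points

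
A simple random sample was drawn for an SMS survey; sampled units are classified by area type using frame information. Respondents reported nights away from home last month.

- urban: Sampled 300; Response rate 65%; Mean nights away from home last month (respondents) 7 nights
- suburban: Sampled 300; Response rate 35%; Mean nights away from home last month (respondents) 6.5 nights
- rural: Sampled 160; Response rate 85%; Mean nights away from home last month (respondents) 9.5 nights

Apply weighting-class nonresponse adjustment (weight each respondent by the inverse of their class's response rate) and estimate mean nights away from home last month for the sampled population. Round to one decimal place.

Inverse-response-rate weighting restores each class to its sampled count, so class totals weight by n_sampled:
  urban: 300 × 7 = 2100
  suburban: 300 × 6.5 = 1950
  rural: 160 × 9.5 = 1520
Adjusted estimate = 5570 / 760 = 7.32895 → 7.3.

7.3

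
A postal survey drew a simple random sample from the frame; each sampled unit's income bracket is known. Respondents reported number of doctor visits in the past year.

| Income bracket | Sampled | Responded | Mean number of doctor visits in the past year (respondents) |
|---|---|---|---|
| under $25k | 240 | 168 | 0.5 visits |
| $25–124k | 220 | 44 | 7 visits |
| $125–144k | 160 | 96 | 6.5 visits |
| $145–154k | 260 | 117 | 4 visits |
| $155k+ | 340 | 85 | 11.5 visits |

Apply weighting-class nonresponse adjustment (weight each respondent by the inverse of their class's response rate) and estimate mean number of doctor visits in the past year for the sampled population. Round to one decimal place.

6.3

Response rates by class: under $25k 168/240 = 70%, $25–124k 44/220 = 20%, $125–144k 96/160 = 60%, $145–154k 117/260 = 45%, $155k+ 85/340 = 25%.
Weighting each respondent by the inverse class response rate inflates each class back to its sampled size, so the class weight is n_sampled:
  under $25k: 240 × 0.5 = 120
  $25–124k: 220 × 7 = 1540
  $125–144k: 160 × 6.5 = 1040
  $145–154k: 260 × 4 = 1040
  $155k+: 340 × 11.5 = 3910
Adjusted estimate = 7650 / 1,220 = 6.27049 → 6.3.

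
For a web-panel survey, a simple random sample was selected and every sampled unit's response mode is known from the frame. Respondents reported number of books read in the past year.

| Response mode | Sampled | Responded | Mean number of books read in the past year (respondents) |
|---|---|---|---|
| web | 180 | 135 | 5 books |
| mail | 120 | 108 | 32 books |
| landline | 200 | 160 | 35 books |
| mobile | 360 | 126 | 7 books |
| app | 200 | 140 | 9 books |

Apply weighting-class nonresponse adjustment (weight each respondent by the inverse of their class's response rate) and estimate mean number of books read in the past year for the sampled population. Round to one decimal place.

Response rates by class: web 135/180 = 75%, mail 108/120 = 90%, landline 160/200 = 80%, mobile 126/360 = 35%, app 140/200 = 70%.
Each respondent's weight = sampled/responded in their class; summing within a class gives n_sampled, so:
  web: 180 × 5 = 900
  mail: 120 × 32 = 3840
  landline: 200 × 35 = 7000
  mobile: 360 × 7 = 2520
  app: 200 × 9 = 1800
Adjusted estimate = 16,060 / 1,060 = 15.1509 → 15.2.

15.2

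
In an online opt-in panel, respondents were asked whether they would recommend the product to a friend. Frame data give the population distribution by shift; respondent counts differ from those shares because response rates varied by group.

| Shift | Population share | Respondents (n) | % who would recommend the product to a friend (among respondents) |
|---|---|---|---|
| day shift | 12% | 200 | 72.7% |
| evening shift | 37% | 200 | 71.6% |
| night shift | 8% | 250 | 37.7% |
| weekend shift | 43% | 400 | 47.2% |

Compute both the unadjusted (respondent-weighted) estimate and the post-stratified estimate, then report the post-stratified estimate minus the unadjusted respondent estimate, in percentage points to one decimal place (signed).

+4.1 percentage points

Naive respondent-only estimate (weights = respondent counts):
  (200/1050)×72.7 + (200/1050)×71.6 + (250/1050)×37.7 + (400/1050)×47.2 = 54.4429%
Reweighting by population shift shares:
  0.12×72.7 + 0.37×71.6 + 0.08×37.7 + 0.43×47.2 = 58.528%
Difference = 58.528 − 54.4429 = 4.0851 pp.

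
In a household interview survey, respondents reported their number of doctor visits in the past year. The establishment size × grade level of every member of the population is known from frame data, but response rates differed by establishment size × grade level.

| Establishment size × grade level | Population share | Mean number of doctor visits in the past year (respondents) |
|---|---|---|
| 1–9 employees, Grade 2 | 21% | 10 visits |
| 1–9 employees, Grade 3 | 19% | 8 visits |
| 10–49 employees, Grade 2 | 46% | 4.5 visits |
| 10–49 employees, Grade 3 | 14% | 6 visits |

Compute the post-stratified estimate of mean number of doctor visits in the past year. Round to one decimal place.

6.5

Weight each group's respondent value by its population share:
  1–9 employees, Grade 2: 0.21 × 10 = 2.1
  1–9 employees, Grade 3: 0.19 × 8 = 1.52
  10–49 employees, Grade 2: 0.46 × 4.5 = 2.07
  10–49 employees, Grade 3: 0.14 × 6 = 0.84
Post-stratified estimate = 6.53 → 6.5.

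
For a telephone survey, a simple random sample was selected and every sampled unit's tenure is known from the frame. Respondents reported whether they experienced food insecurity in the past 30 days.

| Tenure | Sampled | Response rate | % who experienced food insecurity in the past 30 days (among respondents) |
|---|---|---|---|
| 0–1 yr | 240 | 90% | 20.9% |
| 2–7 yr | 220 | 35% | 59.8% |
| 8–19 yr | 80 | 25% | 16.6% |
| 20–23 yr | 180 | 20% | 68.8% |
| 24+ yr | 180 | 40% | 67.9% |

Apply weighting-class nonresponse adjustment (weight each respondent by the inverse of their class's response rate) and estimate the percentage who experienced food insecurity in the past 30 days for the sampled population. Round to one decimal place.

Each respondent's weight = sampled/responded in their class; summing within a class gives n_sampled, so:
  0–1 yr: 240 × 20.9 = 5016
  2–7 yr: 220 × 59.8 = 13,156
  8–19 yr: 80 × 16.6 = 1328
  20–23 yr: 180 × 68.8 = 12,384
  24+ yr: 180 × 67.9 = 12222
Adjusted estimate = 44,106 / 900 = 49.0067 → 49.0%.

49.0%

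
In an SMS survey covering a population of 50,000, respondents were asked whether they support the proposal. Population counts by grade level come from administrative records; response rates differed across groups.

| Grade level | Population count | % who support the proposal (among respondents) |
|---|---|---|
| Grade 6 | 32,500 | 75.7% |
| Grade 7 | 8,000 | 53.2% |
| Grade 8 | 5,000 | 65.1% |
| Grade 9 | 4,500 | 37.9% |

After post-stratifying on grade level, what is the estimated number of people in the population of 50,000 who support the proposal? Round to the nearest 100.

33,800

Estimated count per cell = population count × respondent percentage:
  Grade 6: 32,500 × 75.7% = 24602.5
  Grade 7: 8,000 × 53.2% = 4256
  Grade 8: 5,000 × 65.1% = 3255
  Grade 9: 4,500 × 37.9% = 1705.5
Estimated total = 33,819 → 33,800.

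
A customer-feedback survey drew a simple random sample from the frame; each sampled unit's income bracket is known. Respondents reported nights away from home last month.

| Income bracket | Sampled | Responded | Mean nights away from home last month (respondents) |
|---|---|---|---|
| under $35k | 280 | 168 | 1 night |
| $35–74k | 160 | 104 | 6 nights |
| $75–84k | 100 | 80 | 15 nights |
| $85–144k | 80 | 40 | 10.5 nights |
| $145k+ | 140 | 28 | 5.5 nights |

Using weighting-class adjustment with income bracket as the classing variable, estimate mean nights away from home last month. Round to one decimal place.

Response rates by class: under $35k 168/280 = 60%, $35–74k 104/160 = 65%, $75–84k 80/100 = 80%, $85–144k 40/80 = 50%, $145k+ 28/140 = 20%.
Each respondent's weight = sampled/responded in their class; summing within a class gives n_sampled, so:
  under $35k: 280 × 1 = 280
  $35–74k: 160 × 6 = 960
  $75–84k: 100 × 15 = 1500
  $85–144k: 80 × 10.5 = 840
  $145k+: 140 × 5.5 = 770
Adjusted estimate = 4350 / 760 = 5.72368 → 5.7.

5.7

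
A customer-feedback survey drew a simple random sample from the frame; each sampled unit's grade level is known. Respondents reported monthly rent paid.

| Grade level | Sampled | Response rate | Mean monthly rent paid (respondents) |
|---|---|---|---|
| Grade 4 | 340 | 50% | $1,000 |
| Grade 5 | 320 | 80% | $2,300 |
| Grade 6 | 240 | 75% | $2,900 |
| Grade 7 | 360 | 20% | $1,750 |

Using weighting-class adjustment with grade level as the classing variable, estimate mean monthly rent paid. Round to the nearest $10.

$1,910

Inverse-response-rate weighting restores each class to its sampled count, so class totals weight by n_sampled:
  Grade 4: 340 × 1000 = 340,000
  Grade 5: 320 × 2300 = 736,000
  Grade 6: 240 × 2900 = 696,000
  Grade 7: 360 × 1750 = 630,000
Adjusted estimate = 2,402,000 / 1,260 = 1906.35 → $1,910.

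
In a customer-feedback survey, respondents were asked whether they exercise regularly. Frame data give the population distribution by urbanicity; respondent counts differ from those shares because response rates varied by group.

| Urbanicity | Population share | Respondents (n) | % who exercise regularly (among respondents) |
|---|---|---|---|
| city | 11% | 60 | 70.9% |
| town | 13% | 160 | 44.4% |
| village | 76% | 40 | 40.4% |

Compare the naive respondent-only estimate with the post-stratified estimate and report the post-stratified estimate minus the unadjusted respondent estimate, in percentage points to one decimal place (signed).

Without adjustment, the pooled respondent share is:
  (60/260)×70.9 + (160/260)×44.4 + (40/260)×40.4 = 49.9%
Post-stratifying to population shares instead:
  0.11×70.9 + 0.13×44.4 + 0.76×40.4 = 44.275%
Difference = 44.275 − 49.9 = -5.625 pp.

-5.6 percentage points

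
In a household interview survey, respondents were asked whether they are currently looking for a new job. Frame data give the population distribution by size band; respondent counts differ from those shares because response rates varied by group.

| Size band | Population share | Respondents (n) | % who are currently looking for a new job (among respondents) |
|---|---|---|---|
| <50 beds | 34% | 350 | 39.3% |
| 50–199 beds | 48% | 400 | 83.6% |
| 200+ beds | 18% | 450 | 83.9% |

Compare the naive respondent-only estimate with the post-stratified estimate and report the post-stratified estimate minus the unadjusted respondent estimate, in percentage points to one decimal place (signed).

-2.2 percentage points

Naive respondent-only estimate (weights = respondent counts):
  (350/1200)×39.3 + (400/1200)×83.6 + (450/1200)×83.9 = 70.7917%
Post-stratifying to population shares instead:
  0.34×39.3 + 0.48×83.6 + 0.18×83.9 = 68.592%
Difference = 68.592 − 70.7917 = -2.1997 pp.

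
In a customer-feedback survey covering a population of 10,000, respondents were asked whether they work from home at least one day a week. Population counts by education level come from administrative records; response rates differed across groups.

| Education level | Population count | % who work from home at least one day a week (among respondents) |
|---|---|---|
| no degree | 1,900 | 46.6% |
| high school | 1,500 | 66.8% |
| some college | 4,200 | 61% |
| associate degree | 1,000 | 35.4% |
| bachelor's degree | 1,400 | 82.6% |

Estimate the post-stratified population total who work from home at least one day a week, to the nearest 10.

Estimated count per cell = population count × respondent percentage:
  no degree: 1,900 × 46.6% = 885.4
  high school: 1,500 × 66.8% = 1002
  some college: 4,200 × 61% = 2562
  associate degree: 1,000 × 35.4% = 354
  bachelor's degree: 1,400 × 82.6% = 1156.4
Estimated total = 5959.8 → 5,960.

5,960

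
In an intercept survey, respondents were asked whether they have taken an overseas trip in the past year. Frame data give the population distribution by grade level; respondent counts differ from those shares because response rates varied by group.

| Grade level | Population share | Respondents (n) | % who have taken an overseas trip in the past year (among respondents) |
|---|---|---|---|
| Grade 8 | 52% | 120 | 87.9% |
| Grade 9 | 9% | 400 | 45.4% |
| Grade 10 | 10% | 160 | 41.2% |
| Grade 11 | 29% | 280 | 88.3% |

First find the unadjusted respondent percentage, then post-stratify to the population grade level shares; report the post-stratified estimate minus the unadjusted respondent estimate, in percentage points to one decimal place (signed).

+17.0 percentage points

Without adjustment, the pooled respondent share is:
  (120/960)×87.9 + (400/960)×45.4 + (160/960)×41.2 + (280/960)×88.3 = 62.525%
Post-stratified estimate weights by population shares:
  0.52×87.9 + 0.09×45.4 + 0.1×41.2 + 0.29×88.3 = 79.521%
Difference = 79.521 − 62.525 = 16.996 pp.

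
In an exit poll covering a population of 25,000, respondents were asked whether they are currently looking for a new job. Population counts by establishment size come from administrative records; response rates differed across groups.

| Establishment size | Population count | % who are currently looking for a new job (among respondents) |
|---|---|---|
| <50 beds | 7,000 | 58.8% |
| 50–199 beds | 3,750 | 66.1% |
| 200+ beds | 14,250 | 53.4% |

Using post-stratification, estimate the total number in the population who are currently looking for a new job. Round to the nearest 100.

Estimated count per cell = population count × respondent percentage:
  <50 beds: 7,000 × 58.8% = 4116
  50–199 beds: 3,750 × 66.1% = 2478.75
  200+ beds: 14,250 × 53.4% = 7609.5
Estimated total = 14204.2 → 14,200.

14,200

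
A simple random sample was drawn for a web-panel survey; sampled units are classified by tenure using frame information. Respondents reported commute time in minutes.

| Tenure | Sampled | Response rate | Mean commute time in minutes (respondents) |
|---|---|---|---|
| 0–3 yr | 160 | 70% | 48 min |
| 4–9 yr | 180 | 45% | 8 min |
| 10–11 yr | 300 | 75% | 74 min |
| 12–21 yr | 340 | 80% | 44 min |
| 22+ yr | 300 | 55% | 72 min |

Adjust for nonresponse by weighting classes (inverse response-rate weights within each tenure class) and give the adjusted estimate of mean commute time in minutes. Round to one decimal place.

Inverse-response-rate weighting restores each class to its sampled count, so class totals weight by n_sampled:
  0–3 yr: 160 × 48 = 7680
  4–9 yr: 180 × 8 = 1440
  10–11 yr: 300 × 74 = 22,200
  12–21 yr: 340 × 44 = 14,960
  22+ yr: 300 × 72 = 21,600
Adjusted estimate = 67,880 / 1,280 = 53.0312 → 53.0.

53.0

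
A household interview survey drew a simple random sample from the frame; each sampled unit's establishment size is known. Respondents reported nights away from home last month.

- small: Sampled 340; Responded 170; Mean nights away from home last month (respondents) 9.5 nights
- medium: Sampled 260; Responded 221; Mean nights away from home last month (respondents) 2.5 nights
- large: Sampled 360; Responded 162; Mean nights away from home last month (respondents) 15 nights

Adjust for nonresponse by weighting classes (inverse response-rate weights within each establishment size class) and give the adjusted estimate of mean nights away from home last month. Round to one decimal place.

Class response rates: small 170/340 = 50%, medium 221/260 = 85%, large 162/360 = 45%.
Inverse-response-rate weighting restores each class to its sampled count, so class totals weight by n_sampled:
  small: 340 × 9.5 = 3230
  medium: 260 × 2.5 = 650
  large: 360 × 15 = 5400
Adjusted estimate = 9280 / 960 = 9.66667 → 9.7.

9.7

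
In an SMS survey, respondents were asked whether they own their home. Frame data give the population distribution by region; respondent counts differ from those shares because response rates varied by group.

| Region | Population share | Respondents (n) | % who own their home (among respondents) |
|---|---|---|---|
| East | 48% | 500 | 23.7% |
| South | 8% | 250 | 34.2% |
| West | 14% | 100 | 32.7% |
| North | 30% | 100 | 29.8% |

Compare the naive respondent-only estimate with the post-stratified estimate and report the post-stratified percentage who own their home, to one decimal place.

27.6%

Naive respondent-only estimate (weights = respondent counts):
  (500/950)×23.7 + (250/950)×34.2 + (100/950)×32.7 + (100/950)×29.8 = 28.0526%
Post-stratifying to population shares instead:
  0.48×23.7 + 0.08×34.2 + 0.14×32.7 + 0.3×29.8 = 27.63%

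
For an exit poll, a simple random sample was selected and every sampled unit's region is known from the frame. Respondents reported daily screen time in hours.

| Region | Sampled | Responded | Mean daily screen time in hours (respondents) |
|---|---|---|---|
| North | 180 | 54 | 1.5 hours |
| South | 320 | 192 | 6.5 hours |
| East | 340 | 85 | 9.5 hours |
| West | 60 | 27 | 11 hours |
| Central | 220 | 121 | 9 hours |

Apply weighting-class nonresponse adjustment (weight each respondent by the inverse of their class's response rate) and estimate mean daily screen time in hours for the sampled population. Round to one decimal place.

Response rates by class: North 54/180 = 30%, South 192/320 = 60%, East 85/340 = 25%, West 27/60 = 45%, Central 121/220 = 55%.
Weighting each respondent by the inverse class response rate inflates each class back to its sampled size, so the class weight is n_sampled:
  North: 180 × 1.5 = 270
  South: 320 × 6.5 = 2080
  East: 340 × 9.5 = 3230
  West: 60 × 11 = 660
  Central: 220 × 9 = 1980
Adjusted estimate = 8220 / 1,120 = 7.33929 → 7.3.

7.3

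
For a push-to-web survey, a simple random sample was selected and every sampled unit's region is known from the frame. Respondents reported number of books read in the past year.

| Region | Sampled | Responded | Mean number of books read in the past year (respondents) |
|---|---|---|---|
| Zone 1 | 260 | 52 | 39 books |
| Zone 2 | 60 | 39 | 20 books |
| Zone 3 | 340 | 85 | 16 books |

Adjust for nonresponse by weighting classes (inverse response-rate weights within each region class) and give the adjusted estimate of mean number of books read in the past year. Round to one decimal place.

Response rates by class: Zone 1 52/260 = 20%, Zone 2 39/60 = 65%, Zone 3 85/340 = 25%.
Each respondent's weight = sampled/responded in their class; summing within a class gives n_sampled, so:
  Zone 1: 260 × 39 = 10,140
  Zone 2: 60 × 20 = 1200
  Zone 3: 340 × 16 = 5440
Adjusted estimate = 16,780 / 660 = 25.4242 → 25.4.

25.4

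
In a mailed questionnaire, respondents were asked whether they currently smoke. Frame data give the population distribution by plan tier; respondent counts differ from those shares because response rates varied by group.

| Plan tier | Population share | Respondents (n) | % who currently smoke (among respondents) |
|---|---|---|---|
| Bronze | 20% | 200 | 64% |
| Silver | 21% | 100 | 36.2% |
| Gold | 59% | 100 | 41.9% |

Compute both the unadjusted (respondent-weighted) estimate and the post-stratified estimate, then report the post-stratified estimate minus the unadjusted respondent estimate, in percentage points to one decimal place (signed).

Without adjustment, the pooled respondent share is:
  (200/400)×64 + (100/400)×36.2 + (100/400)×41.9 = 51.525%
Reweighting by population plan tier shares:
  0.2×64 + 0.21×36.2 + 0.59×41.9 = 45.123%
Difference = 45.123 − 51.525 = -6.402 pp.

-6.4 percentage points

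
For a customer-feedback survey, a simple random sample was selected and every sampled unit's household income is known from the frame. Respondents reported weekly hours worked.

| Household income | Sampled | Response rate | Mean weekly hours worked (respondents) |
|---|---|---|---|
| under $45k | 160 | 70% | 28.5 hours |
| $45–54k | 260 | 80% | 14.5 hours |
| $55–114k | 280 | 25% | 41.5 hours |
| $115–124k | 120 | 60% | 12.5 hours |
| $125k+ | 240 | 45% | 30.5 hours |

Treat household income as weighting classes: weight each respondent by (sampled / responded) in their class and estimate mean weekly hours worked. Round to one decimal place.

Each respondent's weight = sampled/responded in their class; summing within a class gives n_sampled, so:
  under $45k: 160 × 28.5 = 4560
  $45–54k: 260 × 14.5 = 3770
  $55–114k: 280 × 41.5 = 11,620
  $115–124k: 120 × 12.5 = 1500
  $125k+: 240 × 30.5 = 7320
Adjusted estimate = 28,770 / 1,060 = 27.1415 → 27.1.

27.1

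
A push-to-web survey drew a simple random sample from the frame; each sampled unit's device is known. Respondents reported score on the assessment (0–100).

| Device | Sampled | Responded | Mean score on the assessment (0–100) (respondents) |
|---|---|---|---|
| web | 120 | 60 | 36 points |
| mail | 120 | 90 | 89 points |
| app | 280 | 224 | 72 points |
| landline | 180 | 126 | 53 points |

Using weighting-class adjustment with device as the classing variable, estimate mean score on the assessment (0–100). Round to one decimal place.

63.9

Response rates by class: web 60/120 = 50%, mail 90/120 = 75%, app 224/280 = 80%, landline 126/180 = 70%.
With weight = n_sampled/n_responded per class, the weighted class total is n_sampled:
  web: 120 × 36 = 4320
  mail: 120 × 89 = 10,680
  app: 280 × 72 = 20,160
  landline: 180 × 53 = 9540
Adjusted estimate = 44,700 / 700 = 63.8571 → 63.9.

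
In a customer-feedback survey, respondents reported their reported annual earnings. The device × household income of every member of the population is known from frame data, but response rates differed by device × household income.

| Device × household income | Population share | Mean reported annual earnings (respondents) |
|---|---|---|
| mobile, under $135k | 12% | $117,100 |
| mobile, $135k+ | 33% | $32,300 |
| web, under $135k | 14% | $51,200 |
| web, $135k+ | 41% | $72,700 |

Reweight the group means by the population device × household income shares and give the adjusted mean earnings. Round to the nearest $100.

Each cell contributes population-share × respondent value:
  mobile, under $135k: 0.12 × 117,100 = 14,052
  mobile, $135k+: 0.33 × 32,300 = 10,659
  web, under $135k: 0.14 × 51,200 = 7168
  web, $135k+: 0.41 × 72,700 = 29,807
Post-stratified estimate = 61,686 → $61,700.

$61,700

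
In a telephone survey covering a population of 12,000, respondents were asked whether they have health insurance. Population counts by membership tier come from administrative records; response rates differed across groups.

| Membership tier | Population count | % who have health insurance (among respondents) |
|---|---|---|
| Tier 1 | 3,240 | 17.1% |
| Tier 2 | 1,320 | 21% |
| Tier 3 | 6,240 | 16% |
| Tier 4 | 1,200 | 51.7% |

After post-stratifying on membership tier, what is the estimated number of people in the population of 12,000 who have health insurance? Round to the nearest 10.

Estimated count per cell = population count × respondent percentage:
  Tier 1: 3,240 × 17.1% = 554.04
  Tier 2: 1,320 × 21% = 277.2
  Tier 3: 6,240 × 16% = 998.4
  Tier 4: 1,200 × 51.7% = 620.4
Estimated total = 2450.04 → 2,450.

2,450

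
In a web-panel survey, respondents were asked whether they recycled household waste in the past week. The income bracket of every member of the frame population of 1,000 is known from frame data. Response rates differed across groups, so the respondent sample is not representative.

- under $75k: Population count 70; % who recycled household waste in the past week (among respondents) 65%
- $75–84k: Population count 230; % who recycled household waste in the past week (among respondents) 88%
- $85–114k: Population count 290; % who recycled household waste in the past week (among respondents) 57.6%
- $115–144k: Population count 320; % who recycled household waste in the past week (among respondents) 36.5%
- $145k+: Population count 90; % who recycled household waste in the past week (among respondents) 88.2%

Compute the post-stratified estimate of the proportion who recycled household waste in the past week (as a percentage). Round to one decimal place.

Each cell contributes population-share × respondent value:
  under $75k: (70/1,000) × 65 = 4.55
  $75–84k: (230/1,000) × 88 = 20.24
  $85–114k: (290/1,000) × 57.6 = 16.704
  $115–144k: (320/1,000) × 36.5 = 11.68
  $145k+: (90/1,000) × 88.2 = 7.938
Post-stratified estimate = 61.112 → 61.1%.

61.1%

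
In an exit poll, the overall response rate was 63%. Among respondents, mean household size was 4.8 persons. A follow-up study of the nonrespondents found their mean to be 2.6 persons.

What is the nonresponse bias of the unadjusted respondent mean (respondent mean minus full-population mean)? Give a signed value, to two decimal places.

+0.81

Nonresponse fraction = 1 − 0.63 = 0.37.
Bias = (nonresponse fraction) × (respondent mean − nonrespondent mean)
     = 0.37 × (4.8 − 2.6) = 0.37 × 2.2 = 0.814.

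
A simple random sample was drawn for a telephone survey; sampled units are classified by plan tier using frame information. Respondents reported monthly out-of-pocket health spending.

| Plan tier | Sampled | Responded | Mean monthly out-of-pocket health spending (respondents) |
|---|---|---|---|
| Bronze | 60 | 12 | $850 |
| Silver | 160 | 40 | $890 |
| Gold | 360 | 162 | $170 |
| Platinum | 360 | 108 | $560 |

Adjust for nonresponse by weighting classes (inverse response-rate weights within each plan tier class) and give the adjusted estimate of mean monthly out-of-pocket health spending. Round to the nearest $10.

$490

Response rates by class: Bronze 12/60 = 20%, Silver 40/160 = 25%, Gold 162/360 = 45%, Platinum 108/360 = 30%.
Each respondent's weight = sampled/responded in their class; summing within a class gives n_sampled, so:
  Bronze: 60 × 850 = 51,000
  Silver: 160 × 890 = 142,400
  Gold: 360 × 170 = 61,200
  Platinum: 360 × 560 = 201,600
Adjusted estimate = 456,200 / 940 = 485.319 → $490.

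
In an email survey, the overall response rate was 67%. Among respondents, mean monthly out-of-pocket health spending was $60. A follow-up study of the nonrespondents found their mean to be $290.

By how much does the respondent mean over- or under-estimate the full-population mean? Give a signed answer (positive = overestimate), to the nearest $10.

Nonresponse fraction = 1 − 0.67 = 0.33.
Bias = (nonresponse fraction) × (respondent mean − nonrespondent mean)
     = 0.33 × (60 − 290) = 0.33 × -230 = -75.9.

-$80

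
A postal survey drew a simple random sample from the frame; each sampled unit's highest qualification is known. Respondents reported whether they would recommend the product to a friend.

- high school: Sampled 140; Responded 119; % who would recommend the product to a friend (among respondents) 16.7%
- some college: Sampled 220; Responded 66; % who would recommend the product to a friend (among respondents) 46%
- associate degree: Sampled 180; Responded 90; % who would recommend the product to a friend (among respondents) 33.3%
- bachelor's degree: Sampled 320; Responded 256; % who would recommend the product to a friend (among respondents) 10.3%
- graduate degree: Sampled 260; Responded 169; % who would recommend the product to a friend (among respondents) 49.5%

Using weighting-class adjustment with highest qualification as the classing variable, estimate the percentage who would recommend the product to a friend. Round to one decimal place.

30.9%

Class response rates: high school 119/140 = 85%, some college 66/220 = 30%, associate degree 90/180 = 50%, bachelor's degree 256/320 = 80%, graduate degree 169/260 = 65%.
Each respondent's weight = sampled/responded in their class; summing within a class gives n_sampled, so:
  high school: 140 × 16.7 = 2338
  some college: 220 × 46 = 10,120
  associate degree: 180 × 33.3 = 5994
  bachelor's degree: 320 × 10.3 = 3296
  graduate degree: 260 × 49.5 = 12,870
Adjusted estimate = 34,618 / 1,120 = 30.9089 → 30.9%.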